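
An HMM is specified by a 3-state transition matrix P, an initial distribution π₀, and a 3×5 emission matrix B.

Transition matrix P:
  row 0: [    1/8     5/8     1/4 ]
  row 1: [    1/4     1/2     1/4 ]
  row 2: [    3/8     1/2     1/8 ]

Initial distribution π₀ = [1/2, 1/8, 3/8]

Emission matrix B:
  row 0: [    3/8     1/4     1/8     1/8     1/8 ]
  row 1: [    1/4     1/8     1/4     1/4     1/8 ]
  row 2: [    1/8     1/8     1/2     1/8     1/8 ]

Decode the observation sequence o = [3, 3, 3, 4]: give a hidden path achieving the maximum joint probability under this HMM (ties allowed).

t=0: δ = [6.250e-02, 3.125e-02, 4.688e-02]  (obs o_0=3)
t=1: δ = [2.197e-03, 9.766e-03, 1.953e-03]  ψ = [2, 0, 0]  (obs o_1=3)
t=2: δ = [3.052e-04, 1.221e-03, 3.052e-04]  ψ = [1, 1, 1]  (obs o_2=3)
t=3: δ = [3.815e-05, 7.629e-05, 3.815e-05]  ψ = [1, 1, 1]  (obs o_3=4)
backtrack: best end state = 1; path = [0, 1, 1, 1]

path = [0, 1, 1, 1]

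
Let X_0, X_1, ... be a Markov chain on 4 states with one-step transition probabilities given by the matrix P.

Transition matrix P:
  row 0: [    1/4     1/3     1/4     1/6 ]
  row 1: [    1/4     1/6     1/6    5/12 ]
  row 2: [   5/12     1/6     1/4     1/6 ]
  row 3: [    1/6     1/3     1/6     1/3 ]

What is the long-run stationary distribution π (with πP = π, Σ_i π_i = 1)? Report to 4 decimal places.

Balance equations π_j = Σ_i π_i·P[i][j]:
  π_0 = 1/4·π_0 + 1/4·π_1 + 5/12·π_2 + 1/6·π_3
  π_1 = 1/3·π_0 + 1/6·π_1 + 1/6·π_2 + 1/3·π_3
  π_2 = 1/4·π_0 + 1/6·π_1 + 1/4·π_2 + 1/6·π_3
  normalize: π_0 + π_1 + π_2 + π_3 = 1
Solving the linear system gives exactly π = [216/827, 212/827, 170/827, 229/827].

π = [0.2612, 0.2563, 0.2056, 0.2769]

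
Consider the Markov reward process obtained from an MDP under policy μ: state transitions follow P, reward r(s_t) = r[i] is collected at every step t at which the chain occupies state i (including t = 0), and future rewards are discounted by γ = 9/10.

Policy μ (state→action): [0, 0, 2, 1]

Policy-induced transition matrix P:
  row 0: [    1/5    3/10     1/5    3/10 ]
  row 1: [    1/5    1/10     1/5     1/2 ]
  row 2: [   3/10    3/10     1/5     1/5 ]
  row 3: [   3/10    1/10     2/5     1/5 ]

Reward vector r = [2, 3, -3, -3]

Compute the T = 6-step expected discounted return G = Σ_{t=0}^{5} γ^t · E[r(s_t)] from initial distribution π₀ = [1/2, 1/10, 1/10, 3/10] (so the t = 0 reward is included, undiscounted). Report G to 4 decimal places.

t=0: π = [0.5000, 0.1000, 0.1000, 0.3000], E[r] = 0.1000, γ^t·E[r] = 0.100000, running G = 0.100000
t=1: π = [0.2400, 0.2200, 0.2600, 0.2800], E[r] = -0.4800, γ^t·E[r] = -0.432000, running G = -0.332000
t=2: π = [0.2540, 0.2000, 0.2560, 0.2900], E[r] = -0.5300, γ^t·E[r] = -0.429300, running G = -0.761300
t=3: π = [0.2546, 0.2020, 0.2580, 0.2854], E[r] = -0.5150, γ^t·E[r] = -0.375435, running G = -1.136735
t=4: π = [0.2543, 0.2025, 0.2571, 0.2861], E[r] = -0.5132, γ^t·E[r] = -0.336697, running G = -1.473432
t=5: π = [0.2543, 0.2023, 0.2572, 0.2862], E[r] = -0.5147, γ^t·E[r] = -0.303941, running G = -1.777373

G = -1.7774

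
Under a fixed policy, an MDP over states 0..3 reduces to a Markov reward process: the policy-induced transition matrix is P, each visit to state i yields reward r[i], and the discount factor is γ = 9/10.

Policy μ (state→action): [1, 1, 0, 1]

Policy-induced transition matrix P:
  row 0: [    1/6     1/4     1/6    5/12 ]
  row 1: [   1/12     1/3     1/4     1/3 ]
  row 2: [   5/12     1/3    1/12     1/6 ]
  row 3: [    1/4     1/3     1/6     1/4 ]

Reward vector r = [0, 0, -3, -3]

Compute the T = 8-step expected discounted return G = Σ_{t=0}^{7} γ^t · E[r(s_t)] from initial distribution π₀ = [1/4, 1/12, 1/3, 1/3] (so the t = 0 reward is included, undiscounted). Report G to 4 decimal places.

t=0: π = [0.2500, 0.0833, 0.3333, 0.3333], E[r] = -2.0000, γ^t·E[r] = -2.000000, running G = -2.000000
t=1: π = [0.2708, 0.3125, 0.1458, 0.2708], E[r] = -1.2500, γ^t·E[r] = -1.125000, running G = -3.125000
t=2: π = [0.1997, 0.3108, 0.1806, 0.3090], E[r] = -1.4688, γ^t·E[r] = -1.189688, running G = -4.314688
t=3: π = [0.2117, 0.3167, 0.1775, 0.2941], E[r] = -1.4149, γ^t·E[r] = -1.031484, running G = -5.346172
t=4: π = [0.2092, 0.3157, 0.1783, 0.2969], E[r] = -1.4254, γ^t·E[r] = -0.935218, running G = -6.281390
t=5: π = [0.2097, 0.3159, 0.1781, 0.2963], E[r] = -1.4233, γ^t·E[r] = -0.840443, running G = -7.121833
t=6: π = [0.2096, 0.3159, 0.1781, 0.2964], E[r] = -1.4237, γ^t·E[r] = -0.756625, running G = -7.878458
t=7: π = [0.2096, 0.3159, 0.1781, 0.2964], E[r] = -1.4236, γ^t·E[r] = -0.680922, running G = -8.559380

G = -8.5594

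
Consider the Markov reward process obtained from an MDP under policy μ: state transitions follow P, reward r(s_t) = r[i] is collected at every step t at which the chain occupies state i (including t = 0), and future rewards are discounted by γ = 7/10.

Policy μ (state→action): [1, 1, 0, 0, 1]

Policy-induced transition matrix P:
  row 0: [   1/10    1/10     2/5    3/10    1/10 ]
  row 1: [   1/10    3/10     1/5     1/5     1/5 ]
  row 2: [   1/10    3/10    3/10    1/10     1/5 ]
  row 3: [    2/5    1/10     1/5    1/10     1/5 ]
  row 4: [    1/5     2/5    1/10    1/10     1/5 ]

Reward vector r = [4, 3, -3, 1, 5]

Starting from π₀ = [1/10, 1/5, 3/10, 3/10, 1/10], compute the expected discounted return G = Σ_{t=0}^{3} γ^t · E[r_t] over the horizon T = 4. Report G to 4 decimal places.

G = 3.6605

t=0: π = [0.1000, 0.2000, 0.3000, 0.3000, 0.1000], E[r] = 0.9000, γ^t·E[r] = 0.900000, running G = 0.900000
t=1: π = [0.2000, 0.2300, 0.2400, 0.1400, 0.1900], E[r] = 1.8600, γ^t·E[r] = 1.302000, running G = 2.202000
t=2: π = [0.1610, 0.2510, 0.2450, 0.1630, 0.1800], E[r] = 1.7250, γ^t·E[r] = 0.845250, running G = 3.047250
t=3: π = [0.1669, 0.2532, 0.2387, 0.1573, 0.1839], E[r] = 1.7879, γ^t·E[r] = 0.613250, running G = 3.660500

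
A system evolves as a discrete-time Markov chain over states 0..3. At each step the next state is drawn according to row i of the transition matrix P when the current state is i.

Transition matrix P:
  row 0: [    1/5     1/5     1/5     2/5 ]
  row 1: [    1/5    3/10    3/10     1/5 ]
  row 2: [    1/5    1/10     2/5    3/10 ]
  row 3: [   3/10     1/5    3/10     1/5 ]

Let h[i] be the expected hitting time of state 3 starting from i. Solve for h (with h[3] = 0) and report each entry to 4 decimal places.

h = [2.9918, 3.6885, 3.2787, 0.0000]

First-step conditioning: h[3] = 0; for i ≠ 3, h[i] = 1 + Σ_k P[i][k]·h[k].
  h[0] = 1 + 1/5·h[0] + 1/5·h[1] + 1/5·h[2]
  h[1] = 1 + 1/5·h[0] + 3/10·h[1] + 3/10·h[2]
  h[2] = 1 + 1/5·h[0] + 1/10·h[1] + 2/5·h[2]
Solving the 3×3 linear system over states ≠ 3 gives exactly h = [365/122, 225/61, 200/61, 0] (h[3] = 0 is the target).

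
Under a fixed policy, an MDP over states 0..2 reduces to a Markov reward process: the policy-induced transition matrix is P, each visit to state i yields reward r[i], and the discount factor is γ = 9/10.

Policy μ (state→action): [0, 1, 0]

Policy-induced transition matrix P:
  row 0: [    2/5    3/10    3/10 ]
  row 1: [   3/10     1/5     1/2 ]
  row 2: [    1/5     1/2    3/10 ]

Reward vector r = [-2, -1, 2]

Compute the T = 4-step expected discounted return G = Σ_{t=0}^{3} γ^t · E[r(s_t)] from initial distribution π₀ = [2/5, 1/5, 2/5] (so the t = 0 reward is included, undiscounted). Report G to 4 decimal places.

t=0: π = [0.4000, 0.2000, 0.4000], E[r] = -0.2000, γ^t·E[r] = -0.200000, running G = -0.200000
t=1: π = [0.3000, 0.3600, 0.3400], E[r] = -0.2800, γ^t·E[r] = -0.252000, running G = -0.452000
t=2: π = [0.2960, 0.3320, 0.3720], E[r] = -0.1800, γ^t·E[r] = -0.145800, running G = -0.597800
t=3: π = [0.2924, 0.3412, 0.3664], E[r] = -0.1932, γ^t·E[r] = -0.140843, running G = -0.738643

G = -0.7386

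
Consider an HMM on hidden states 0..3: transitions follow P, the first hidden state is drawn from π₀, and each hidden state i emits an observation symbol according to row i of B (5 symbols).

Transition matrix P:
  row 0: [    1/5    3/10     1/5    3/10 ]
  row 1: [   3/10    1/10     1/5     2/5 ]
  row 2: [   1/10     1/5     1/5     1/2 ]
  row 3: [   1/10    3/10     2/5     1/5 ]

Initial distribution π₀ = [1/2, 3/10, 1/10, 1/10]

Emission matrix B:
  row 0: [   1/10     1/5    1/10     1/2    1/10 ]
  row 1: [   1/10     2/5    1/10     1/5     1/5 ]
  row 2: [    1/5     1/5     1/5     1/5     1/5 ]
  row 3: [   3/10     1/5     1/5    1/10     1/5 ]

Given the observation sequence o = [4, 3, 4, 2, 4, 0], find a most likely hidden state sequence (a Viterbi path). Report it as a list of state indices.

path = [1, 0, 1, 3, 2, 3]

t=0: δ = [5.000e-02, 6.000e-02, 2.000e-02, 2.000e-02]  (obs o_0=4)
t=1: δ = [9.000e-03, 3.000e-03, 2.400e-03, 2.400e-03]  ψ = [1, 0, 1, 1]  (obs o_1=3)
t=2: δ = [1.800e-04, 5.400e-04, 3.600e-04, 5.400e-04]  ψ = [0, 0, 0, 0]  (obs o_2=4)
t=3: δ = [1.620e-05, 1.620e-05, 4.320e-05, 4.320e-05]  ψ = [1, 3, 3, 1]  (obs o_3=2)
t=4: δ = [4.860e-07, 2.592e-06, 3.456e-06, 4.320e-06]  ψ = [1, 3, 3, 2]  (obs o_4=4)
t=5: δ = [7.776e-08, 1.296e-07, 3.456e-07, 5.184e-07]  ψ = [1, 3, 3, 2]  (obs o_5=0)
backtrack: best end state = 3; path = [1, 0, 1, 3, 2, 3]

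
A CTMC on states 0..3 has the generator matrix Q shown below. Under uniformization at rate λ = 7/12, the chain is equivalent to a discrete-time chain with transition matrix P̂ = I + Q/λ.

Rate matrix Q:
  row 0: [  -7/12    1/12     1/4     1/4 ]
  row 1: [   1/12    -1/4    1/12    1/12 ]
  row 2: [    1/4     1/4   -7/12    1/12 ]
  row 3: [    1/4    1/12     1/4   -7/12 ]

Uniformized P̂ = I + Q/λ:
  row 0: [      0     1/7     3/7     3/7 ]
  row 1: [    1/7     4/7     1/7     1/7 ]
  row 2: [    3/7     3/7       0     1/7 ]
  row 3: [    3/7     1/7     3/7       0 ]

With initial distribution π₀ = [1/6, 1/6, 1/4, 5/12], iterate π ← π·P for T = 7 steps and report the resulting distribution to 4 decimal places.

t=0: π = [0.1667, 0.1667, 0.2500, 0.4167]
t=1: π = [0.3095, 0.2857, 0.2738, 0.1310]
t=2: π = [0.2143, 0.3435, 0.2296, 0.2126]
t=3: π = [0.2386, 0.3557, 0.2320, 0.1737]
t=4: π = [0.2247, 0.3616, 0.2275, 0.1862]
t=5: π = [0.2290, 0.3628, 0.2278, 0.1805]
t=6: π = [0.2268, 0.3634, 0.2273, 0.1825]
t=7: π = [0.2275, 0.3636, 0.2273, 0.1816]

π = [0.2275, 0.3636, 0.2273, 0.1816]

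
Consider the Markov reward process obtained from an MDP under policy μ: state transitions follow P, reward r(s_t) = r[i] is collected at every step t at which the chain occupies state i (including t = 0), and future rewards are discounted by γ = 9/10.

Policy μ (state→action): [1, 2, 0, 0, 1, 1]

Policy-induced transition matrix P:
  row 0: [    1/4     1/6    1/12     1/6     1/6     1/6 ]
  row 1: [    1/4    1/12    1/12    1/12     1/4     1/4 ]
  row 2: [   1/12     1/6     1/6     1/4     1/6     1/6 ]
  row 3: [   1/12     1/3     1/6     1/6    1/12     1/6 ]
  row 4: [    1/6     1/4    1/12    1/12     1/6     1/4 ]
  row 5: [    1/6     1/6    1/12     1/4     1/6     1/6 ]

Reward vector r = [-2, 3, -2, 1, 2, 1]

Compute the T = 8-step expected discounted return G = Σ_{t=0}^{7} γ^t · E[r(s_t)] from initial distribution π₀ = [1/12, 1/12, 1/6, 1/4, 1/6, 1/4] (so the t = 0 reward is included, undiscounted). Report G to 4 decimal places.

t=0: π = [0.0833, 0.0833, 0.1667, 0.2500, 0.1667, 0.2500], E[r] = 0.5833, γ^t·E[r] = 0.583333, running G = 0.583333
t=1: π = [0.1458, 0.2153, 0.1181, 0.1806, 0.1528, 0.1875], E[r] = 0.7917, γ^t·E[r] = 0.712500, running G = 1.295833
t=2: π = [0.1719, 0.1916, 0.1082, 0.1615, 0.1696, 0.1973], E[r] = 0.7124, γ^t·E[r] = 0.577031, running G = 1.872865
t=3: π = [0.1745, 0.1917, 0.1058, 0.1620, 0.1692, 0.1968], E[r] = 0.7118, γ^t·E[r] = 0.518906, running G = 2.391771
t=4: π = [0.1749, 0.1918, 0.1057, 0.1618, 0.1691, 0.1967], E[r] = 0.7112, γ^t·E[r] = 0.466599, running G = 2.858370
t=5: π = [0.1749, 0.1917, 0.1056, 0.1618, 0.1692, 0.1967], E[r] = 0.7110, γ^t·E[r] = 0.419835, running G = 3.278205
t=6: π = [0.1749, 0.1917, 0.1056, 0.1618, 0.1692, 0.1967], E[r] = 0.7110, γ^t·E[r] = 0.377851, running G = 3.656056
t=7: π = [0.1749, 0.1917, 0.1056, 0.1618, 0.1692, 0.1967], E[r] = 0.7110, γ^t·E[r] = 0.340064, running G = 3.996120

G = 3.9961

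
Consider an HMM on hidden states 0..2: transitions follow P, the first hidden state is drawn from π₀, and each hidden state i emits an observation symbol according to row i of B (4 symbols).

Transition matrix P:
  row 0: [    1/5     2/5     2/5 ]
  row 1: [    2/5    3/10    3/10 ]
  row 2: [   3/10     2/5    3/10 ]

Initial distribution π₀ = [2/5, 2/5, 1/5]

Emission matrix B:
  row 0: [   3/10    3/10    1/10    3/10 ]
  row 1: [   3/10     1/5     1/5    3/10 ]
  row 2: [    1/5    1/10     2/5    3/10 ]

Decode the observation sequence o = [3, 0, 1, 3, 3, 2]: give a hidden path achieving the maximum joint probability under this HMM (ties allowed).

t=0: δ = [1.200e-01, 1.200e-01, 6.000e-02]  (obs o_0=3)
t=1: δ = [1.440e-02, 1.440e-02, 9.600e-03]  ψ = [1, 0, 0]  (obs o_1=0)
t=2: δ = [1.728e-03, 1.152e-03, 5.760e-04]  ψ = [1, 0, 0]  (obs o_2=1)
t=3: δ = [1.382e-04, 2.074e-04, 2.074e-04]  ψ = [1, 0, 0]  (obs o_3=3)
t=4: δ = [2.488e-05, 2.488e-05, 1.866e-05]  ψ = [1, 2, 1]  (obs o_4=3)
t=5: δ = [9.953e-07, 1.991e-06, 3.981e-06]  ψ = [1, 0, 0]  (obs o_5=2)
backtrack: best end state = 2; path = [0, 1, 0, 1, 0, 2]

path = [0, 1, 0, 1, 0, 2]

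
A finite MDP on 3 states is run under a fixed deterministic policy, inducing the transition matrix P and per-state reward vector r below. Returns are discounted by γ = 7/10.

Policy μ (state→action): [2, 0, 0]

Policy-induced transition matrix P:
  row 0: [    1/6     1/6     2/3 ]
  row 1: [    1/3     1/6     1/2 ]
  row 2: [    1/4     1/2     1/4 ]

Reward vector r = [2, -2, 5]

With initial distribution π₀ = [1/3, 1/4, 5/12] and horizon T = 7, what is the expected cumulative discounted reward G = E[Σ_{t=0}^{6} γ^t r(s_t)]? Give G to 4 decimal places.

G = 6.5202

t=0: π = [0.3333, 0.2500, 0.4167], E[r] = 2.2500, γ^t·E[r] = 2.250000, running G = 2.250000
t=1: π = [0.2431, 0.3056, 0.4514], E[r] = 2.1319, γ^t·E[r] = 1.492361, running G = 3.742361
t=2: π = [0.2552, 0.3171, 0.4277], E[r] = 2.0145, γ^t·E[r] = 0.987089, running G = 4.729450
t=3: π = [0.2552, 0.3092, 0.4356], E[r] = 2.0700, γ^t·E[r] = 0.710001, running G = 5.439452
t=4: π = [0.2545, 0.3119, 0.4336], E[r] = 2.0534, γ^t·E[r] = 0.493015, running G = 5.932467
t=5: π = [0.2548, 0.3112, 0.4340], E[r] = 2.0572, γ^t·E[r] = 0.345755, running G = 6.278221
t=6: π = [0.2547, 0.3113, 0.4340], E[r] = 2.0565, γ^t·E[r] = 0.241949, running G = 6.520170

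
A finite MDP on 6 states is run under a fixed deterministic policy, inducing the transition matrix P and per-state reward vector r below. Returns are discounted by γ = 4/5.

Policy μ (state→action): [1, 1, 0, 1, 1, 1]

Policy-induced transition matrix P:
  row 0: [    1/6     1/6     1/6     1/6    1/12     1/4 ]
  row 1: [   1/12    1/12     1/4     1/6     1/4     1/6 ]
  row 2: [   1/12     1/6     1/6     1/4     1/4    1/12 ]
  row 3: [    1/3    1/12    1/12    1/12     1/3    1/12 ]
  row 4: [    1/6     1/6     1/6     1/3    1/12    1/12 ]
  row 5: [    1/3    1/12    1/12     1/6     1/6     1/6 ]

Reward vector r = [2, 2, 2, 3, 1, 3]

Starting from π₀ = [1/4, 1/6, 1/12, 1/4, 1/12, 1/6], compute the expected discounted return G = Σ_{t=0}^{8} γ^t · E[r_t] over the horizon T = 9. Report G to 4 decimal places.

t=0: π = [0.2500, 0.1667, 0.0833, 0.2500, 0.0833, 0.1667], E[r] = 2.3333, γ^t·E[r] = 2.333333, running G = 2.333333
t=1: π = [0.2153, 0.1181, 0.1458, 0.1667, 0.2014, 0.1528], E[r] = 2.1181, γ^t·E[r] = 1.694444, running G = 4.027778
t=2: π = [0.1979, 0.1302, 0.1499, 0.1985, 0.1817, 0.1418], E[r] = 2.1586, γ^t·E[r] = 1.381481, running G = 5.409259
t=3: π = [0.2000, 0.1275, 0.1492, 0.1929, 0.1915, 0.1390], E[r] = 2.1404, γ^t·E[r] = 1.095901, running G = 6.505160
t=4: π = [0.1989, 0.1284, 0.1496, 0.1949, 0.1892, 0.1389], E[r] = 2.1446, γ^t·E[r] = 0.878413, running G = 7.383574
t=5: π = [0.1991, 0.1282, 0.1495, 0.1944, 0.1900, 0.1388], E[r] = 2.1432, γ^t·E[r] = 0.702289, running G = 8.085863
t=6: π = [0.1991, 0.1282, 0.1496, 0.1946, 0.1898, 0.1388], E[r] = 2.1436, γ^t·E[r] = 0.561923, running G = 8.647786
t=7: π = [0.1991, 0.1282, 0.1496, 0.1945, 0.1898, 0.1388], E[r] = 2.1435, γ^t·E[r] = 0.449516, running G = 9.097302
t=8: π = [0.1991, 0.1282, 0.1496, 0.1946, 0.1898, 0.1388], E[r] = 2.1435, γ^t·E[r] = 0.359618, running G = 9.456920

G = 9.4569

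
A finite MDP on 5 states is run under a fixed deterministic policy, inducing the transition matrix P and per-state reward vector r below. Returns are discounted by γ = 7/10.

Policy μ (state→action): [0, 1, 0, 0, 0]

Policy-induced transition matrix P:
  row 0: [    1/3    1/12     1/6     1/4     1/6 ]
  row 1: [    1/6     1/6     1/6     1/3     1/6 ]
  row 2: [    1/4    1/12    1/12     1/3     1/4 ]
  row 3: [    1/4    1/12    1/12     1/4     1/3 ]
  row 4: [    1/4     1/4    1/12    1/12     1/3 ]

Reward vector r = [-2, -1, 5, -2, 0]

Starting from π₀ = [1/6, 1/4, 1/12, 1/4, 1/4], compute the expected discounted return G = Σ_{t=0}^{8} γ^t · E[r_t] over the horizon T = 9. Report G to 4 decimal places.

G = -1.8250

t=0: π = [0.1667, 0.2500, 0.0833, 0.2500, 0.2500], E[r] = -0.6667, γ^t·E[r] = -0.666667, running G = -0.666667
t=1: π = [0.2431, 0.1458, 0.1181, 0.2361, 0.2569], E[r] = -0.5139, γ^t·E[r] = -0.359722, running G = -1.026389
t=2: π = [0.2581, 0.1383, 0.1157, 0.2292, 0.2587], E[r] = -0.5341, γ^t·E[r] = -0.261730, running G = -1.288119
t=3: π = [0.2600, 0.1380, 0.1164, 0.2281, 0.2576], E[r] = -0.5322, γ^t·E[r] = -0.182550, running G = -1.470669
t=4: π = [0.2602, 0.1378, 0.1165, 0.2283, 0.2573], E[r] = -0.5321, γ^t·E[r] = -0.127766, running G = -1.598435
t=5: π = [0.2602, 0.1377, 0.1165, 0.2283, 0.2573], E[r] = -0.5322, γ^t·E[r] = -0.089452, running G = -1.687888
t=6: π = [0.2602, 0.1377, 0.1165, 0.2283, 0.2573], E[r] = -0.5322, γ^t·E[r] = -0.062619, running G = -1.750506
t=7: π = [0.2602, 0.1377, 0.1165, 0.2283, 0.2573], E[r] = -0.5322, γ^t·E[r] = -0.043833, running G = -1.794339
t=8: π = [0.2602, 0.1377, 0.1165, 0.2283, 0.2573], E[r] = -0.5322, γ^t·E[r] = -0.030683, running G = -1.825022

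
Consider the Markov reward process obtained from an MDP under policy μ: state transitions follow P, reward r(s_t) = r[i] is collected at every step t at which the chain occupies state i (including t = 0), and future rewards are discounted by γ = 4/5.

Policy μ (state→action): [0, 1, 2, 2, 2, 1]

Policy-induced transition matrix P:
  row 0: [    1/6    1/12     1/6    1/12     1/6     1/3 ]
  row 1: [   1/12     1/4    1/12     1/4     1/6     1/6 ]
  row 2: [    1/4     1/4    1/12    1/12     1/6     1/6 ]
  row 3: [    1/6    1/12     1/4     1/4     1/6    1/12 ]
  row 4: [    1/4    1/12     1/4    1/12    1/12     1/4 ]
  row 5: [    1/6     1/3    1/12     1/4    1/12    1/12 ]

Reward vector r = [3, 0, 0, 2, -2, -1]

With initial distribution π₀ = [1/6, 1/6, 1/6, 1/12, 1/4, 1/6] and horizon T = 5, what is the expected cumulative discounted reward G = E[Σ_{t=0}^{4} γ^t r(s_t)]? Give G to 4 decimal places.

G = 0.9704

t=0: π = [0.1667, 0.1667, 0.1667, 0.0833, 0.2500, 0.1667], E[r] = 0.0000, γ^t·E[r] = 0.000000, running G = 0.000000
t=1: π = [0.1875, 0.1806, 0.1528, 0.1528, 0.1319, 0.1944], E[r] = 0.4097, γ^t·E[r] = 0.327778, running G = 0.327778
t=2: π = [0.1753, 0.1875, 0.1464, 0.1713, 0.1395, 0.1800], E[r] = 0.4097, γ^t·E[r] = 0.262222, running G = 0.590000
t=3: π = [0.1749, 0.1840, 0.1497, 0.1731, 0.1400, 0.1782], E[r] = 0.4125, γ^t·E[r] = 0.211210, running G = 0.801210
t=4: π = [0.1755, 0.1835, 0.1501, 0.1726, 0.1401, 0.1782], E[r] = 0.4131, γ^t·E[r] = 0.169198, running G = 0.970408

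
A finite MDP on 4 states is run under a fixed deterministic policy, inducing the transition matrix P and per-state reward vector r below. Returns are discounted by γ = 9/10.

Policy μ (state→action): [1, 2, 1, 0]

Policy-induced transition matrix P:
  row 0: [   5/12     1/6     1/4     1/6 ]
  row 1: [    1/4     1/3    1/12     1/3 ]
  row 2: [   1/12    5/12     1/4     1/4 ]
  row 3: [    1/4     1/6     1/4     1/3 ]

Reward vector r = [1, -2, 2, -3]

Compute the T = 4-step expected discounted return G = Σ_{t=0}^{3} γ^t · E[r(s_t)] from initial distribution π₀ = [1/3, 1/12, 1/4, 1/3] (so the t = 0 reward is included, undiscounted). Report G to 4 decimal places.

t=0: π = [0.3333, 0.0833, 0.2500, 0.3333], E[r] = -0.3333, γ^t·E[r] = -0.333333, running G = -0.333333
t=1: π = [0.2639, 0.2431, 0.2361, 0.2569], E[r] = -0.5208, γ^t·E[r] = -0.468750, running G = -0.802083
t=2: π = [0.2546, 0.2662, 0.2095, 0.2697], E[r] = -0.6678, γ^t·E[r] = -0.540938, running G = -1.343021
t=3: π = [0.2575, 0.2634, 0.2056, 0.2734], E[r] = -0.6783, γ^t·E[r] = -0.494508, running G = -1.837529

G = -1.8375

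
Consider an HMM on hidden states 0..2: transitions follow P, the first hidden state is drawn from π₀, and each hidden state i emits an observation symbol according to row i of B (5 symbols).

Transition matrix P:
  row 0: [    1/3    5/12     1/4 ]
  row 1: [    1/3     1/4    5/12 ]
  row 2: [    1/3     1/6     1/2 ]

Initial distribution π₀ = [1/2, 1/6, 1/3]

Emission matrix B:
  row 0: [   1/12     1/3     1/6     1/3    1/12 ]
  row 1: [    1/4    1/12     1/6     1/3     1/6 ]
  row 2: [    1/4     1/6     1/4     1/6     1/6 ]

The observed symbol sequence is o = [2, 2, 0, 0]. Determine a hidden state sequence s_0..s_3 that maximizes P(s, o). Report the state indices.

t=0: δ = [8.333e-02, 2.778e-02, 8.333e-02]  (obs o_0=2)
t=1: δ = [4.630e-03, 5.787e-03, 1.042e-02]  ψ = [0, 0, 2]  (obs o_1=2)
t=2: δ = [2.894e-04, 4.823e-04, 1.302e-03]  ψ = [2, 0, 2]  (obs o_2=0)
t=3: δ = [3.617e-05, 5.425e-05, 1.628e-04]  ψ = [2, 2, 2]  (obs o_3=0)
backtrack: best end state = 2; path = [2, 2, 2, 2]

path = [2, 2, 2, 2]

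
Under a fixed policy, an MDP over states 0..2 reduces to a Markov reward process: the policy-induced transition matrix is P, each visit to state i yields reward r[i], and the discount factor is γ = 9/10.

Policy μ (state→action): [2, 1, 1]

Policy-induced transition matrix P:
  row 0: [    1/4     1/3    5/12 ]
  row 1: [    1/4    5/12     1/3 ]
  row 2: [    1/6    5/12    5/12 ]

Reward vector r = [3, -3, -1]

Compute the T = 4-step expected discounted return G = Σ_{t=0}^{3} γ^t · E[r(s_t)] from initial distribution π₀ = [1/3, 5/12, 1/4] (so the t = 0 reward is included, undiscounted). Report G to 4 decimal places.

G = -2.6966

t=0: π = [0.3333, 0.4167, 0.2500], E[r] = -0.5000, γ^t·E[r] = -0.500000, running G = -0.500000
t=1: π = [0.2292, 0.3889, 0.3819], E[r] = -0.8611, γ^t·E[r] = -0.775000, running G = -1.275000
t=2: π = [0.2182, 0.3976, 0.3843], E[r] = -0.9225, γ^t·E[r] = -0.747188, running G = -2.022188
t=3: π = [0.2180, 0.3985, 0.3835], E[r] = -0.9251, γ^t·E[r] = -0.674367, running G = -2.696555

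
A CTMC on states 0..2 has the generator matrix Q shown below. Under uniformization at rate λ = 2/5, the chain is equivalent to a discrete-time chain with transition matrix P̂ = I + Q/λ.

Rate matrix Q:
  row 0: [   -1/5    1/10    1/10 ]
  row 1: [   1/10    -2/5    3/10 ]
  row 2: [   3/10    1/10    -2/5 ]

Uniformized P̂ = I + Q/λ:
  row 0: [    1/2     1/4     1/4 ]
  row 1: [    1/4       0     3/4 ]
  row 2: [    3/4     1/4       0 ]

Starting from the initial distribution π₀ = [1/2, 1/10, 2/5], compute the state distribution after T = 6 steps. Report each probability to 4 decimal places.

t=0: π = [0.5000, 0.1000, 0.4000]
t=1: π = [0.5750, 0.2250, 0.2000]
t=2: π = [0.4938, 0.1938, 0.3125]
t=3: π = [0.5297, 0.2016, 0.2688]
t=4: π = [0.5168, 0.1996, 0.2836]
t=5: π = [0.5210, 0.2001, 0.2789]
t=6: π = [0.5197, 0.2000, 0.2803]

π = [0.5197, 0.2000, 0.2803]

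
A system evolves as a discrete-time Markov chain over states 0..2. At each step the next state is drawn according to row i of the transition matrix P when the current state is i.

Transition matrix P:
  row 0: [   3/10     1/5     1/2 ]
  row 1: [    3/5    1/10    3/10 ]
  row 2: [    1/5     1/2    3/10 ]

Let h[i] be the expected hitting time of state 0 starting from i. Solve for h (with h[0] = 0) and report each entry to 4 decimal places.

h = [0.0000, 2.0833, 2.9167]

First-step conditioning: h[0] = 0; for i ≠ 0, h[i] = 1 + Σ_k P[i][k]·h[k].
  h[1] = 1 + 1/10·h[1] + 3/10·h[2]
  h[2] = 1 + 1/2·h[1] + 3/10·h[2]
Solving the 2×2 linear system over states ≠ 0 gives exactly h = [0, 25/12, 35/12] (h[0] = 0 is the target).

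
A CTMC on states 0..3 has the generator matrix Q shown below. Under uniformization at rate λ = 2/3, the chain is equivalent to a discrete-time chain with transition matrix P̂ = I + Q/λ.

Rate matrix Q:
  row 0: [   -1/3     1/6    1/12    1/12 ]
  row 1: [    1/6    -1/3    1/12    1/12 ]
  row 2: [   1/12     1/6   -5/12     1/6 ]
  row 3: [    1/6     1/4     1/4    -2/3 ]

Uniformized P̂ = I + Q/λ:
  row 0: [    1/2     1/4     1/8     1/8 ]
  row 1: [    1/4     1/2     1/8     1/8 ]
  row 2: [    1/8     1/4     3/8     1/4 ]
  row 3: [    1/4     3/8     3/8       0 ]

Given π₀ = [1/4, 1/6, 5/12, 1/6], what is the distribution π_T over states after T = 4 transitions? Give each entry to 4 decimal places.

π = [0.2956, 0.3557, 0.2136, 0.1352]

t=0: π = [0.2500, 0.1667, 0.4167, 0.1667]
t=1: π = [0.2604, 0.3125, 0.2708, 0.1563]
t=2: π = [0.2813, 0.3477, 0.2318, 0.1393]
t=3: π = [0.2913, 0.3543, 0.2178, 0.1366]
t=4: π = [0.2956, 0.3557, 0.2136, 0.1352]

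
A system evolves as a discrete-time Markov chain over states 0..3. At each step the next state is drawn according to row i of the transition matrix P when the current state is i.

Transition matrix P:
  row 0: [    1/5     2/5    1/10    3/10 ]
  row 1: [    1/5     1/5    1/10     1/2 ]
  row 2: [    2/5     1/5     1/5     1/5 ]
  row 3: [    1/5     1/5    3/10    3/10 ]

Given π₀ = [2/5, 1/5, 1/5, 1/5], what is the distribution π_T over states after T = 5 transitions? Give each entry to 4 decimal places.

t=0: π = [0.4000, 0.2000, 0.2000, 0.2000]
t=1: π = [0.2400, 0.2800, 0.1600, 0.3200]
t=2: π = [0.2320, 0.2480, 0.1800, 0.3400]
t=3: π = [0.2360, 0.2464, 0.1860, 0.3316]
t=4: π = [0.2372, 0.2472, 0.1849, 0.3307]
t=5: π = [0.2370, 0.2474, 0.1846, 0.3309]

π = [0.2370, 0.2474, 0.1846, 0.3309]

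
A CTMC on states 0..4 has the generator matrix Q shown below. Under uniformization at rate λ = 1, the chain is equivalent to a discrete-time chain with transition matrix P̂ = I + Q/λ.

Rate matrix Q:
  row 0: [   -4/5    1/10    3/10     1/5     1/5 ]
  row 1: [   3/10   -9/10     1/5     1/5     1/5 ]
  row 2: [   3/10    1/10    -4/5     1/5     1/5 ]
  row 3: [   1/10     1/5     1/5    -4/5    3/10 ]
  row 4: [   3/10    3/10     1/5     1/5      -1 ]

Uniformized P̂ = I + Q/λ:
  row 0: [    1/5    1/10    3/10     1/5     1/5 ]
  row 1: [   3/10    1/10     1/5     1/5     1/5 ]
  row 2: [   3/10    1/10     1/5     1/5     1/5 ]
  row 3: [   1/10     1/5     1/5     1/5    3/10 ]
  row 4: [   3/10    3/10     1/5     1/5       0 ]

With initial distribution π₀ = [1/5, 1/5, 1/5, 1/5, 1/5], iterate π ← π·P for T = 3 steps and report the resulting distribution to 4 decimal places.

π = [0.2364, 0.1568, 0.2236, 0.2000, 0.1832]

t=0: π = [0.2000, 0.2000, 0.2000, 0.2000, 0.2000]
t=1: π = [0.2400, 0.1600, 0.2200, 0.2000, 0.1800]
t=2: π = [0.2360, 0.1560, 0.2240, 0.2000, 0.1840]
t=3: π = [0.2364, 0.1568, 0.2236, 0.2000, 0.1832]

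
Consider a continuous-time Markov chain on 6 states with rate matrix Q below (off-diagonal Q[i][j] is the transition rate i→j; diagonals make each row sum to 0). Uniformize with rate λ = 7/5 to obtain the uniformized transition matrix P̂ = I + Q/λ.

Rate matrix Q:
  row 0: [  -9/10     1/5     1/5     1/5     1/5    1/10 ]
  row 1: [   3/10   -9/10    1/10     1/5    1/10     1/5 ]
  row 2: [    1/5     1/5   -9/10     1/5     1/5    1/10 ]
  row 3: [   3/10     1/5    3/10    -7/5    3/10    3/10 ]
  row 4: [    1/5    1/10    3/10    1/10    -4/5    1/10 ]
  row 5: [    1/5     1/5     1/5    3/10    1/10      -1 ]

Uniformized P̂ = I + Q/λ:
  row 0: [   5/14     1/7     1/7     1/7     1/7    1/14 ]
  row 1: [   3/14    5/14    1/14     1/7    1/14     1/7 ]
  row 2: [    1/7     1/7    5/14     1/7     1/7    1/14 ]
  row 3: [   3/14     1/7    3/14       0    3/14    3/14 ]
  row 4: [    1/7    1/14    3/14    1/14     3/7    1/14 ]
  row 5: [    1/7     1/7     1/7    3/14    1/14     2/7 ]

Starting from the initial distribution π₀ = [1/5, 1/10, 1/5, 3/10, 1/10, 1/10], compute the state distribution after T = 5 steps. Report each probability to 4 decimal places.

π = [0.2079, 0.1652, 0.1945, 0.1216, 0.1828, 0.1281]

t=0: π = [0.2000, 0.1000, 0.2000, 0.3000, 0.1000, 0.1000]
t=1: π = [0.2143, 0.1571, 0.2071, 0.1000, 0.1786, 0.1429]
t=2: π = [0.2071, 0.1638, 0.1959, 0.1260, 0.1796, 0.1276]
t=3: π = [0.2079, 0.1651, 0.1950, 0.1211, 0.1824, 0.1285]
t=4: π = [0.2079, 0.1652, 0.1945, 0.1217, 0.1826, 0.1281]
t=5: π = [0.2079, 0.1652, 0.1945, 0.1216, 0.1828, 0.1281]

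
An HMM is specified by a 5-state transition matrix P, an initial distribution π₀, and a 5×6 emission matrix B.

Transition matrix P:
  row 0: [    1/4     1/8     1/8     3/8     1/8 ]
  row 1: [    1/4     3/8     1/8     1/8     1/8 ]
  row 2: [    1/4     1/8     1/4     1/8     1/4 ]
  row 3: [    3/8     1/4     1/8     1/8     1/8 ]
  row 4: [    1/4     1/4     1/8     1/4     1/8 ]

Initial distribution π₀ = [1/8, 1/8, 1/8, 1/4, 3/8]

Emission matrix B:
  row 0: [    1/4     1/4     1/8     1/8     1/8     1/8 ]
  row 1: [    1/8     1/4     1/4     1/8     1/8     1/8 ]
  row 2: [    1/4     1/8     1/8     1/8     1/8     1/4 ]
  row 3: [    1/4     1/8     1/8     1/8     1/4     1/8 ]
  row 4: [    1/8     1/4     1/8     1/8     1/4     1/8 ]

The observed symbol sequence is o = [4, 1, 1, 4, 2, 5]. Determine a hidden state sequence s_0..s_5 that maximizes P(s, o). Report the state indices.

path = [4, 1, 1, 1, 1, 1]

t=0: δ = [1.562e-02, 1.562e-02, 1.562e-02, 6.250e-02, 9.375e-02]  (obs o_0=4)
t=1: δ = [5.859e-03, 5.859e-03, 1.465e-03, 2.930e-03, 2.930e-03]  ψ = [3, 4, 4, 4, 4]  (obs o_1=1)
t=2: δ = [3.662e-04, 5.493e-04, 9.155e-05, 2.747e-04, 1.831e-04]  ψ = [0, 1, 0, 0, 0]  (obs o_2=1)
t=3: δ = [1.717e-05, 2.575e-05, 8.583e-06, 3.433e-05, 1.717e-05]  ψ = [1, 1, 1, 0, 1]  (obs o_3=4)
t=4: δ = [1.609e-06, 2.414e-06, 5.364e-07, 8.047e-07, 5.364e-07]  ψ = [3, 1, 3, 0, 3]  (obs o_4=2)
t=5: δ = [7.544e-08, 1.132e-07, 7.544e-08, 7.544e-08, 3.772e-08]  ψ = [1, 1, 1, 0, 1]  (obs o_5=5)
backtrack: best end state = 1; path = [4, 1, 1, 1, 1, 1]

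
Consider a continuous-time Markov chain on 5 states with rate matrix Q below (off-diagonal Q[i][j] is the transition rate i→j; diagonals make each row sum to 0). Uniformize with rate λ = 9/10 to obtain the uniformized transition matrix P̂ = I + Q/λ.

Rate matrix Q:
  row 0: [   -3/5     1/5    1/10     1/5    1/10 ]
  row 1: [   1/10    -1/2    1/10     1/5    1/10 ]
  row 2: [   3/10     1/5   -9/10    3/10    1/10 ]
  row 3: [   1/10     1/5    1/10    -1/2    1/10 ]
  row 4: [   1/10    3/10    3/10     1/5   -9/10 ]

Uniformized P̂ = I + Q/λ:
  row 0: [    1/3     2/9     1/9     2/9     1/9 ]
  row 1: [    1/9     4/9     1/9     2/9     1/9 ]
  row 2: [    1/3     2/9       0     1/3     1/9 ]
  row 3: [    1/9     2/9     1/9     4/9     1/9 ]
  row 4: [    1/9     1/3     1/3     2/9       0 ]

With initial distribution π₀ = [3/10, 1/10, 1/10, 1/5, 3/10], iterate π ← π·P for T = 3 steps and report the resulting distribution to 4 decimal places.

π = [0.1783, 0.2986, 0.1217, 0.3016, 0.0997]

t=0: π = [0.3000, 0.1000, 0.1000, 0.2000, 0.3000]
t=1: π = [0.2000, 0.2778, 0.1667, 0.2778, 0.0778]
t=2: π = [0.1926, 0.2926, 0.1099, 0.3025, 0.1025]
t=3: π = [0.1783, 0.2986, 0.1217, 0.3016, 0.0997]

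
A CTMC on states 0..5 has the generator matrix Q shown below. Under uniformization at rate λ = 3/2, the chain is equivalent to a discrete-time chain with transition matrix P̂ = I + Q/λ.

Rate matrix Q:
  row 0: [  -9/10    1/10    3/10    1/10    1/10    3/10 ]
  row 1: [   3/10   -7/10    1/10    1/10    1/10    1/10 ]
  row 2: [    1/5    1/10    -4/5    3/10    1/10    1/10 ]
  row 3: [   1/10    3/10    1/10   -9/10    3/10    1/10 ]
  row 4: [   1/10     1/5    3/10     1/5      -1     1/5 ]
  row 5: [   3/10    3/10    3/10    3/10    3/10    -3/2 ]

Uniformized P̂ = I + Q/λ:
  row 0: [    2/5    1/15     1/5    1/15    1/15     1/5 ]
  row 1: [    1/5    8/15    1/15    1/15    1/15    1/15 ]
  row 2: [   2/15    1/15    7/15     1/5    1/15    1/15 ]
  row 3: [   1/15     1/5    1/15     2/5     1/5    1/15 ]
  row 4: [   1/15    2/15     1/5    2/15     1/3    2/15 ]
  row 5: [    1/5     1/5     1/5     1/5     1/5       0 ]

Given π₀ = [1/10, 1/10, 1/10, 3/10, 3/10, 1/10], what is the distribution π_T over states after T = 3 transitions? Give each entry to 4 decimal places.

π = [0.1728, 0.2116, 0.1988, 0.1775, 0.1467, 0.0926]

t=0: π = [0.1000, 0.1000, 0.1000, 0.3000, 0.3000, 0.1000]
t=1: π = [0.1333, 0.1867, 0.1733, 0.2133, 0.2000, 0.0933]
t=2: π = [0.1600, 0.2080, 0.1929, 0.1867, 0.1609, 0.0916]
t=3: π = [0.1728, 0.2116, 0.1988, 0.1775, 0.1467, 0.0926]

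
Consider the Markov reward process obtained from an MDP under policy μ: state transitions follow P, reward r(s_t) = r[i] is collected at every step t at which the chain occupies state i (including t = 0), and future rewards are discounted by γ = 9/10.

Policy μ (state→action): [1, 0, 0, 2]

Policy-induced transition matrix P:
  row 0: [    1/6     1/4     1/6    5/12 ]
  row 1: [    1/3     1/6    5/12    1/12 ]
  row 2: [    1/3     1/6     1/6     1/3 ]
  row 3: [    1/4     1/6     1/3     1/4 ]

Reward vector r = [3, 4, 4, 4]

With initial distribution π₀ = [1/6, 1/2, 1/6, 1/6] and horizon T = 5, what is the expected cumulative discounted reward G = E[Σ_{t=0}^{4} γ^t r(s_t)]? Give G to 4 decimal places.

G = 15.3678

t=0: π = [0.1667, 0.5000, 0.1667, 0.1667], E[r] = 3.8333, γ^t·E[r] = 3.833333, running G = 3.833333
t=1: π = [0.2917, 0.1806, 0.3194, 0.2083], E[r] = 3.7083, γ^t·E[r] = 3.337500, running G = 7.170833
t=2: π = [0.2674, 0.1910, 0.2465, 0.2951], E[r] = 3.7326, γ^t·E[r] = 3.023438, running G = 10.194271
t=3: π = [0.2642, 0.1889, 0.2636, 0.2833], E[r] = 3.7358, γ^t·E[r] = 2.723414, running G = 12.917685
t=4: π = [0.2657, 0.1887, 0.2611, 0.2845], E[r] = 3.7343, γ^t·E[r] = 2.450076, running G = 15.367761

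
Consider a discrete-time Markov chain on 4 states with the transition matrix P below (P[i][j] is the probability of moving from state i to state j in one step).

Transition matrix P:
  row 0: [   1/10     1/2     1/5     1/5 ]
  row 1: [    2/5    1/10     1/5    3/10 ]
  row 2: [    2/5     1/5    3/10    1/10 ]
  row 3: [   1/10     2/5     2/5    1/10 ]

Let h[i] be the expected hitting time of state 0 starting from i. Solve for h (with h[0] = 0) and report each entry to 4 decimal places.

h = [0.0000, 2.9551, 2.7968, 3.6675]

First-step conditioning: h[0] = 0; for i ≠ 0, h[i] = 1 + Σ_k P[i][k]·h[k].
  h[1] = 1 + 1/10·h[1] + 1/5·h[2] + 3/10·h[3]
  h[2] = 1 + 1/5·h[1] + 3/10·h[2] + 1/10·h[3]
  h[3] = 1 + 2/5·h[1] + 2/5·h[2] + 1/10·h[3]
Solving the 3×3 linear system over states ≠ 0 gives exactly h = [0, 1120/379, 1060/379, 1390/379] (h[0] = 0 is the target).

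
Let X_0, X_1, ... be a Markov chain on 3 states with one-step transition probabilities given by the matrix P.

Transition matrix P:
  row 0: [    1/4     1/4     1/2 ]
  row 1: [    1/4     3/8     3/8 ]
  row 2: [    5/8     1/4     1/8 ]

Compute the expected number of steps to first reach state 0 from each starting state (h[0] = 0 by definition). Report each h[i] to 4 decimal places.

h = [0.0000, 2.7586, 1.9310]

First-step conditioning: h[0] = 0; for i ≠ 0, h[i] = 1 + Σ_k P[i][k]·h[k].
  h[1] = 1 + 3/8·h[1] + 3/8·h[2]
  h[2] = 1 + 1/4·h[1] + 1/8·h[2]
Solving the 2×2 linear system over states ≠ 0 gives exactly h = [0, 80/29, 56/29] (h[0] = 0 is the target).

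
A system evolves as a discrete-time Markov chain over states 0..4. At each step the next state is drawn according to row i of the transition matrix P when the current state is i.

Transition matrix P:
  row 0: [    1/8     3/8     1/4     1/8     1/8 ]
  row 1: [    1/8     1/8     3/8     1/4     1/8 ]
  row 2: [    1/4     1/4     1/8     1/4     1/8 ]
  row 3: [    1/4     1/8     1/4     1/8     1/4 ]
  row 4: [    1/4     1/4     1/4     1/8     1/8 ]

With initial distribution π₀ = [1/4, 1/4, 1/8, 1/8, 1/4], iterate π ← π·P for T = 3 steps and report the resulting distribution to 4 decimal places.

π = [0.1975, 0.2234, 0.2471, 0.1836, 0.1484]

t=0: π = [0.2500, 0.2500, 0.1250, 0.1250, 0.2500]
t=1: π = [0.1875, 0.2344, 0.2656, 0.1719, 0.1406]
t=2: π = [0.1973, 0.2227, 0.2461, 0.1875, 0.1465]
t=3: π = [0.1975, 0.2234, 0.2471, 0.1836, 0.1484]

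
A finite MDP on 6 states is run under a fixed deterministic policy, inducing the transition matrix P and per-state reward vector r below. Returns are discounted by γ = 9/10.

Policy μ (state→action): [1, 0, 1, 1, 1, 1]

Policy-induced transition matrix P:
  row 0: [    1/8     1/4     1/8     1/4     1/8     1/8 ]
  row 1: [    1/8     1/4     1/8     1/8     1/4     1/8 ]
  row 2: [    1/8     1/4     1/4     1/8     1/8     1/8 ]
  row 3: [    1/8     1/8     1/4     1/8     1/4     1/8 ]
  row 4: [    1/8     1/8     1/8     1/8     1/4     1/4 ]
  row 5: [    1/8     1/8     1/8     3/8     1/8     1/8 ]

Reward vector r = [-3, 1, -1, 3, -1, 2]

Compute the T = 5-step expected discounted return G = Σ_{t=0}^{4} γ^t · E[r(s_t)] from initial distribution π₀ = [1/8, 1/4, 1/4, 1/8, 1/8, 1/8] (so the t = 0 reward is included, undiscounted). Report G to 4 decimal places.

t=0: π = [0.1250, 0.2500, 0.2500, 0.1250, 0.1250, 0.1250], E[r] = 0.1250, γ^t·E[r] = 0.125000, running G = 0.125000
t=1: π = [0.1250, 0.2031, 0.1719, 0.1719, 0.1875, 0.1406], E[r] = 0.2656, γ^t·E[r] = 0.239063, running G = 0.364063
t=2: π = [0.1250, 0.1875, 0.1680, 0.1758, 0.1953, 0.1484], E[r] = 0.2734, γ^t·E[r] = 0.221484, running G = 0.585547
t=3: π = [0.1250, 0.1851, 0.1680, 0.1777, 0.1948, 0.1494], E[r] = 0.2793, γ^t·E[r] = 0.203607, running G = 0.789154
t=4: π = [0.1250, 0.1848, 0.1682, 0.1780, 0.1947, 0.1494], E[r] = 0.2795, γ^t·E[r] = 0.183367, running G = 0.972521

G = 0.9725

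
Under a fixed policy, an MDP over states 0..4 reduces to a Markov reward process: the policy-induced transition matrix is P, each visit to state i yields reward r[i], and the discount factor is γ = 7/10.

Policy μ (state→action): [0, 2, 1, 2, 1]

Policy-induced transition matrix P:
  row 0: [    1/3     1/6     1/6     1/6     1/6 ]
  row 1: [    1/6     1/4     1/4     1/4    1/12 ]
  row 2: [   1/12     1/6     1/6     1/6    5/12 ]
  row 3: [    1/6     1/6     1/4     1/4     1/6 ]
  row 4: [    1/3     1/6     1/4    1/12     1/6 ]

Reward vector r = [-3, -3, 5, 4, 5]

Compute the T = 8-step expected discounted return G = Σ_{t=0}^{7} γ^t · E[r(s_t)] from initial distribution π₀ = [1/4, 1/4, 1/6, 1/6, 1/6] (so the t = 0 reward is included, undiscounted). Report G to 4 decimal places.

t=0: π = [0.2500, 0.2500, 0.1667, 0.1667, 0.1667], E[r] = 0.8333, γ^t·E[r] = 0.833333, running G = 0.833333
t=1: π = [0.2222, 0.1875, 0.2153, 0.1875, 0.1875], E[r] = 1.5347, γ^t·E[r] = 1.074306, running G = 1.907639
t=2: π = [0.2170, 0.1823, 0.2135, 0.1823, 0.2049], E[r] = 1.6233, γ^t·E[r] = 0.795399, running G = 2.703038
t=3: π = [0.2192, 0.1819, 0.2141, 0.1800, 0.2049], E[r] = 1.6117, γ^t·E[r] = 0.552810, running G = 3.255848
t=4: π = [0.2195, 0.1818, 0.2139, 0.1797, 0.2050], E[r] = 1.6097, γ^t·E[r] = 0.386489, running G = 3.642337
t=5: π = [0.2196, 0.1818, 0.2139, 0.1797, 0.2050], E[r] = 1.6090, γ^t·E[r] = 0.270416, running G = 3.912753
t=6: π = [0.2196, 0.1818, 0.2139, 0.1797, 0.2050], E[r] = 1.6089, γ^t·E[r] = 0.189283, running G = 4.102037
t=7: π = [0.2196, 0.1818, 0.2139, 0.1797, 0.2050], E[r] = 1.6089, γ^t·E[r] = 0.132497, running G = 4.234534

G = 4.2345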